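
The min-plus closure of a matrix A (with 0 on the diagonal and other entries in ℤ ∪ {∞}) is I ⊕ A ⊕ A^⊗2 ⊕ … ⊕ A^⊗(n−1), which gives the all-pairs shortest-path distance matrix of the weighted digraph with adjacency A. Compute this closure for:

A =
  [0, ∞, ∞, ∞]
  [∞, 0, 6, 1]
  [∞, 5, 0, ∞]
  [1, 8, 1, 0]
Closure =
  [0, ∞, ∞, ∞]
  [2, 0, 2, 1]
  [7, 5, 0, 6]
  [1, 6, 1, 0]

This is the Floyd-Warshall all-pairs shortest-path computation. For each intermediate vertex k = 0, 1, …, 3, update dist[i][j] ← min(dist[i][j], dist[i][k] + dist[k][j]). The final matrix gives, for each (i, j), the minimum total weight of any directed path from i to j (possibly empty when i = j).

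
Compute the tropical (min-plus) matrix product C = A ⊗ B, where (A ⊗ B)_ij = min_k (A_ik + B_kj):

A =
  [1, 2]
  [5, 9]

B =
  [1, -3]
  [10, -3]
A ⊗ B =
  [2, -2]
  [6, 2]

Apply the min-plus product entry-by-entry:
  C[0][0] = min over k of (A[0][0] + B[0][0] = 1 + 1 = 2, A[0][1] + B[1][0] = 2 + 10 = 12) = 2 (attained at k = 0)
  C[0][1] = min over k of (A[0][0] + B[0][1] = 1 + -3 = -2, A[0][1] + B[1][1] = 2 + -3 = -1) = -2 (attained at k = 0)
  C[1][0] = min over k of (A[1][0] + B[0][0] = 5 + 1 = 6, A[1][1] + B[1][0] = 9 + 10 = 19) = 6 (attained at k = 0)
  C[1][1] = min over k of (A[1][0] + B[0][1] = 5 + -3 = 2, A[1][1] + B[1][1] = 9 + -3 = 6) = 2 (attained at k = 0)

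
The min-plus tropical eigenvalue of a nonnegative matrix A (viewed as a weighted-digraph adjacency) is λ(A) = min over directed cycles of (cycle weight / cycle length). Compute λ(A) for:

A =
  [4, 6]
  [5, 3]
λ(A) = 3

Enumerate directed cycles and compute their means (weight / length). Sample:
  cycle 0 → 0: weight = 4, length = 1, mean = 4/1 ≈ 4.000
  cycle 1 → 1: weight = 3, length = 1, mean = 3/1 ≈ 3.000
  cycle 0 → 1 → 0: weight = 11, length = 2, mean = 11/2 ≈ 5.500
  cycle 1 → 0 → 1: weight = 11, length = 2, mean = 11/2 ≈ 5.500
Minimum mean = 3.000, attained e.g. along the cycle 1 → 1 with weight 3 and length 1. So λ(A) = 3/1 = 3.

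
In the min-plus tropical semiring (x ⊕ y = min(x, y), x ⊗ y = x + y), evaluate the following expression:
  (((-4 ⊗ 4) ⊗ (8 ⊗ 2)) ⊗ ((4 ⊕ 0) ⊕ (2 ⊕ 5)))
(((-4 ⊗ 4) ⊗ (8 ⊗ 2)) ⊗ ((4 ⊕ 0) ⊕ (2 ⊕ 5))) = 10

Expand innermost to outermost. Recall ⊕ takes the minimum of its arguments and ⊗ takes their sum. Working out the expression (((-4 ⊗ 4) ⊗ (8 ⊗ 2)) ⊗ ((4 ⊕ 0) ⊕ (2 ⊕ 5))) gives 10.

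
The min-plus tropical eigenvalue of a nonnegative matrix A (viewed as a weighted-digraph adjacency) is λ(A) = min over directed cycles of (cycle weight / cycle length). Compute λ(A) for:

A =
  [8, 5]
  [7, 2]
λ(A) = 2

Enumerate directed cycles and compute their means (weight / length). Sample:
  cycle 0 → 0: weight = 8, length = 1, mean = 8/1 ≈ 8.000
  cycle 1 → 1: weight = 2, length = 1, mean = 2/1 ≈ 2.000
  cycle 0 → 1 → 0: weight = 12, length = 2, mean = 12/2 ≈ 6.000
  cycle 1 → 0 → 1: weight = 12, length = 2, mean = 12/2 ≈ 6.000
Minimum mean = 2.000, attained e.g. along the cycle 1 → 1 with weight 2 and length 1. So λ(A) = 2/1 = 2.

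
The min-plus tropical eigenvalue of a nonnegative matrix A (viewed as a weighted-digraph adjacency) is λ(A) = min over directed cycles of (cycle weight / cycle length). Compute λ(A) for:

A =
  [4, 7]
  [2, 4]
λ(A) = 4

Enumerate directed cycles and compute their means (weight / length). Sample:
  cycle 0 → 0: weight = 4, length = 1, mean = 4/1 ≈ 4.000
  cycle 1 → 1: weight = 4, length = 1, mean = 4/1 ≈ 4.000
  cycle 0 → 1 → 0: weight = 9, length = 2, mean = 9/2 ≈ 4.500
  cycle 1 → 0 → 1: weight = 9, length = 2, mean = 9/2 ≈ 4.500
Minimum mean = 4.000, attained e.g. along the cycle 0 → 0 with weight 4 and length 1. So λ(A) = 4/1 = 4.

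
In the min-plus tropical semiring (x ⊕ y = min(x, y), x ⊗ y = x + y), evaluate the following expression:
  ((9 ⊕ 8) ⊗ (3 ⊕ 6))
((9 ⊕ 8) ⊗ (3 ⊕ 6)) = 11

Expand innermost to outermost. Recall ⊕ takes the minimum of its arguments and ⊗ takes their sum. Working out the expression ((9 ⊕ 8) ⊗ (3 ⊕ 6)) gives 11.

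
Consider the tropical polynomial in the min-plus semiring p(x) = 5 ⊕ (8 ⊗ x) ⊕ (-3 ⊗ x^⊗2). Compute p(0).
p(0) = -3

A tropical monomial a ⊗ x^⊗i evaluates to a + i · x. Evaluating each term at x = 0:
  Term 0 contributes 5 + 0 · 0 = 5
  Term 1 contributes 8 + 1 · 0 = 8
  Term 2 contributes -3 + 2 · 0 = -3
p(0) = ⊕ of these = min[5, 8, -3] = -3.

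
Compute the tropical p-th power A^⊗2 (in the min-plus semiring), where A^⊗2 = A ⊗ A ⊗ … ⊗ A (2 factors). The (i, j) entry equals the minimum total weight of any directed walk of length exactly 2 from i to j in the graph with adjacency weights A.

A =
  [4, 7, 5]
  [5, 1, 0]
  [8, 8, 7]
A^⊗2 =
  [8, 8, 7]
  [6, 2, 1]
  [12, 9, 8]

Each entry (A^⊗2)_ij equals the minimum over all length-2 walks i = v_0 → v_1 → … → v_2 = j of Σ_t A[v_t][v_{t+1}]. For example, for (i, j) = (0, 2) we minimise over 3 possible intermediate vertex sequences; the minimum is 7, attained along the walk 0 → 1 → 2.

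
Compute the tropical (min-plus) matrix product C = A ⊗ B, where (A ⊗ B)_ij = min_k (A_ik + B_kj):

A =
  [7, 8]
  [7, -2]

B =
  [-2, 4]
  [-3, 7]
A ⊗ B =
  [5, 11]
  [-5, 5]

Apply the min-plus product entry-by-entry:
  C[0][0] = min over k of (A[0][0] + B[0][0] = 7 + -2 = 5, A[0][1] + B[1][0] = 8 + -3 = 5) = 5 (attained at k = 0)
  C[0][1] = min over k of (A[0][0] + B[0][1] = 7 + 4 = 11, A[0][1] + B[1][1] = 8 + 7 = 15) = 11 (attained at k = 0)
  C[1][0] = min over k of (A[1][0] + B[0][0] = 7 + -2 = 5, A[1][1] + B[1][0] = -2 + -3 = -5) = -5 (attained at k = 1)
  C[1][1] = min over k of (A[1][0] + B[0][1] = 7 + 4 = 11, A[1][1] + B[1][1] = -2 + 7 = 5) = 5 (attained at k = 1)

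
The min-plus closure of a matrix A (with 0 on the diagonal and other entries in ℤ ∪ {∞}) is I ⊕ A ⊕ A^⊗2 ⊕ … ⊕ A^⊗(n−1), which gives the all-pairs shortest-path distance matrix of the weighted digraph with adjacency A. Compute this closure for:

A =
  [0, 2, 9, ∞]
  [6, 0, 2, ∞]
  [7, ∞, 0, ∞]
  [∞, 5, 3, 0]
Closure =
  [0, 2, 4, ∞]
  [6, 0, 2, ∞]
  [7, 9, 0, ∞]
  [10, 5, 3, 0]

This is the Floyd-Warshall all-pairs shortest-path computation. For each intermediate vertex k = 0, 1, …, 3, update dist[i][j] ← min(dist[i][j], dist[i][k] + dist[k][j]). The final matrix gives, for each (i, j), the minimum total weight of any directed path from i to j (possibly empty when i = j).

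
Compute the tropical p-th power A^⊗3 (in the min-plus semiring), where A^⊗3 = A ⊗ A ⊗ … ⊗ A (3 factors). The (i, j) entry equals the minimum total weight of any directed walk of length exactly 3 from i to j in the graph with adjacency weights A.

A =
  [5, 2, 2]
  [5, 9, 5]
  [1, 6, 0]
A^⊗3 =
  [3, 5, 2]
  [6, 8, 5]
  [1, 3, 0]

Each entry (A^⊗3)_ij equals the minimum over all length-3 walks i = v_0 → v_1 → … → v_3 = j of Σ_t A[v_t][v_{t+1}]. For example, for (i, j) = (0, 2) we minimise over 9 possible intermediate vertex sequences; the minimum is 2, attained along the walk 0 → 2 → 2 → 2.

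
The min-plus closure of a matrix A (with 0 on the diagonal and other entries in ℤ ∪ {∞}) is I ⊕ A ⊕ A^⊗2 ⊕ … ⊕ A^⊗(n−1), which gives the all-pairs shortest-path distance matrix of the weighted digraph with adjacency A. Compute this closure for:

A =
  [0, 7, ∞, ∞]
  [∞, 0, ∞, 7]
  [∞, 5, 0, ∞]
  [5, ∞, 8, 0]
Closure =
  [0, 7, 22, 14]
  [12, 0, 15, 7]
  [17, 5, 0, 12]
  [5, 12, 8, 0]

This is the Floyd-Warshall all-pairs shortest-path computation. For each intermediate vertex k = 0, 1, …, 3, update dist[i][j] ← min(dist[i][j], dist[i][k] + dist[k][j]). The final matrix gives, for each (i, j), the minimum total weight of any directed path from i to j (possibly empty when i = j).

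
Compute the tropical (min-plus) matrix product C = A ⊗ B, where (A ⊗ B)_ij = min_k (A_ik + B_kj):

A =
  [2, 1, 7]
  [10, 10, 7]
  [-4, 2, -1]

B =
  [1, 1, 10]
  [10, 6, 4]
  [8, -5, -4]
A ⊗ B =
  [3, 2, 3]
  [11, 2, 3]
  [-3, -6, -5]

Apply the min-plus product entry-by-entry:
  C[0][0] = min over k of (A[0][0] + B[0][0] = 2 + 1 = 3, A[0][1] + B[1][0] = 1 + 10 = 11, A[0][2] + B[2][0] = 7 + 8 = 15) = 3 (attained at k = 0)
  C[0][1] = min over k of (A[0][0] + B[0][1] = 2 + 1 = 3, A[0][1] + B[1][1] = 1 + 6 = 7, A[0][2] + B[2][1] = 7 + -5 = 2) = 2 (attained at k = 2)
  C[0][2] = min over k of (A[0][0] + B[0][2] = 2 + 10 = 12, A[0][1] + B[1][2] = 1 + 4 = 5, A[0][2] + B[2][2] = 7 + -4 = 3) = 3 (attained at k = 2)
  C[1][0] = min over k of (A[1][0] + B[0][0] = 10 + 1 = 11, A[1][1] + B[1][0] = 10 + 10 = 20, A[1][2] + B[2][0] = 7 + 8 = 15) = 11 (attained at k = 0)
  C[1][1] = min over k of (A[1][0] + B[0][1] = 10 + 1 = 11, A[1][1] + B[1][1] = 10 + 6 = 16, A[1][2] + B[2][1] = 7 + -5 = 2) = 2 (attained at k = 2)
  C[1][2] = min over k of (A[1][0] + B[0][2] = 10 + 10 = 20, A[1][1] + B[1][2] = 10 + 4 = 14, A[1][2] + B[2][2] = 7 + -4 = 3) = 3 (attained at k = 2)
  C[2][0] = min over k of (A[2][0] + B[0][0] = -4 + 1 = -3, A[2][1] + B[1][0] = 2 + 10 = 12, A[2][2] + B[2][0] = -1 + 8 = 7) = -3 (attained at k = 0)
  C[2][1] = min over k of (A[2][0] + B[0][1] = -4 + 1 = -3, A[2][1] + B[1][1] = 2 + 6 = 8, A[2][2] + B[2][1] = -1 + -5 = -6) = -6 (attained at k = 2)
  C[2][2] = min over k of (A[2][0] + B[0][2] = -4 + 10 = 6, A[2][1] + B[1][2] = 2 + 4 = 6, A[2][2] + B[2][2] = -1 + -4 = -5) = -5 (attained at k = 2)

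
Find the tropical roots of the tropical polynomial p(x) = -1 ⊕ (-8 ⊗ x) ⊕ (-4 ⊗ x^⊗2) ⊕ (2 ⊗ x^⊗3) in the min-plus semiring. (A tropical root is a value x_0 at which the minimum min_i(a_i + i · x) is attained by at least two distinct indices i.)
Roots: {-6, -4, 7}

Each tropical root is a break point of the lower envelope of the lines y = a_i + i · x (there are 4 lines, with slopes 0, 1, ..., 3). Only the lines that attain the minimum somewhere contribute to roots; other lines are dominated. Here the surviving (envelope) indices are i = 3, i = 2, i = 1, i = 0.
Intersections between consecutive envelope lines give the roots: for adjacent envelope indices i < j the intersection is x = (a_i − a_j) / (j − i). Reading off the sorted break points: {-6, -4, 7}.
Verification: at each break x_0, at least two indices attain the minimum of min_i(a_i + i · x_0).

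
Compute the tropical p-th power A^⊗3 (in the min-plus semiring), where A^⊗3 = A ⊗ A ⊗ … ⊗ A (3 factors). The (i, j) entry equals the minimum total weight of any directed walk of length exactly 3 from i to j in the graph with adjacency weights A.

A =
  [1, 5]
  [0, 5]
A^⊗3 =
  [3, 7]
  [2, 6]

Each entry (A^⊗3)_ij equals the minimum over all length-3 walks i = v_0 → v_1 → … → v_3 = j of Σ_t A[v_t][v_{t+1}]. For example, for (i, j) = (0, 1) we minimise over 4 possible intermediate vertex sequences; the minimum is 7, attained along the walk 0 → 0 → 0 → 1.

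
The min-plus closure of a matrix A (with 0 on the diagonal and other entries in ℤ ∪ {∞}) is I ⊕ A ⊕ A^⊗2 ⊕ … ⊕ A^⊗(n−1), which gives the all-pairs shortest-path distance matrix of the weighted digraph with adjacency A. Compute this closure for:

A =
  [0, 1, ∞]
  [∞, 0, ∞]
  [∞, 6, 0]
Closure =
  [0, 1, ∞]
  [∞, 0, ∞]
  [∞, 6, 0]

This is the Floyd-Warshall all-pairs shortest-path computation. For each intermediate vertex k = 0, 1, …, 2, update dist[i][j] ← min(dist[i][j], dist[i][k] + dist[k][j]). The final matrix gives, for each (i, j), the minimum total weight of any directed path from i to j (possibly empty when i = j).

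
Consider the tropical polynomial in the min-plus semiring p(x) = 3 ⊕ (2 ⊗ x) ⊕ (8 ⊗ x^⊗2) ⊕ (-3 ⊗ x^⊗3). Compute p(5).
p(5) = 3

A tropical monomial a ⊗ x^⊗i evaluates to a + i · x. Evaluating each term at x = 5:
  Term 0 contributes 3 + 0 · 5 = 3
  Term 1 contributes 2 + 1 · 5 = 7
  Term 2 contributes 8 + 2 · 5 = 18
  Term 3 contributes -3 + 3 · 5 = 12
p(5) = ⊕ of these = min[3, 7, 18, 12] = 3.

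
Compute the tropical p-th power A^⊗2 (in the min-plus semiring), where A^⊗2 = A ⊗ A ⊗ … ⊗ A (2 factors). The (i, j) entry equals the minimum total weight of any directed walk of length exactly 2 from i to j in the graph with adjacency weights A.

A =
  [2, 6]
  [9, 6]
A^⊗2 =
  [4, 8]
  [11, 12]

Each entry (A^⊗2)_ij equals the minimum over all length-2 walks i = v_0 → v_1 → … → v_2 = j of Σ_t A[v_t][v_{t+1}]. For example, for (i, j) = (0, 1) we minimise over 2 possible intermediate vertex sequences; the minimum is 8, attained along the walk 0 → 0 → 1.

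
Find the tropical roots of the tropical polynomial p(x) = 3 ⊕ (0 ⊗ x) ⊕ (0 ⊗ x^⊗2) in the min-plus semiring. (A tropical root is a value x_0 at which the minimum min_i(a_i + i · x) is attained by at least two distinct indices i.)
Roots: {0, 3}

Each tropical root is a break point of the lower envelope of the lines y = a_i + i · x (there are 3 lines, with slopes 0, 1, ..., 2). Only the lines that attain the minimum somewhere contribute to roots; other lines are dominated. Here the surviving (envelope) indices are i = 2, i = 1, i = 0.
Intersections between consecutive envelope lines give the roots: for adjacent envelope indices i < j the intersection is x = (a_i − a_j) / (j − i). Reading off the sorted break points: {0, 3}.
Verification: at each break x_0, at least two indices attain the minimum of min_i(a_i + i · x_0).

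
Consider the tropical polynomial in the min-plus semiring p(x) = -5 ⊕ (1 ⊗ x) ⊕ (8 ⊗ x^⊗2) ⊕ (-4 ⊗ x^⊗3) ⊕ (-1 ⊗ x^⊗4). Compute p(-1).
p(-1) = -7

A tropical monomial a ⊗ x^⊗i evaluates to a + i · x. Evaluating each term at x = -1:
  Term 0 contributes -5 + 0 · -1 = -5
  Term 1 contributes 1 + 1 · -1 = 0
  Term 2 contributes 8 + 2 · -1 = 6
  Term 3 contributes -4 + 3 · -1 = -7
  Term 4 contributes -1 + 4 · -1 = -5
p(-1) = ⊕ of these = min[-5, 0, 6, -7, -5] = -7.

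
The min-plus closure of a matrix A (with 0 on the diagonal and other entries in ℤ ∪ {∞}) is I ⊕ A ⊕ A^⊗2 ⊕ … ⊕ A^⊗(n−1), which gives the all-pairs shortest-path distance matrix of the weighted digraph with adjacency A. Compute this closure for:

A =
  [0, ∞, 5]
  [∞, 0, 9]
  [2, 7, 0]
Closure =
  [0, 12, 5]
  [11, 0, 9]
  [2, 7, 0]

This is the Floyd-Warshall all-pairs shortest-path computation. For each intermediate vertex k = 0, 1, …, 2, update dist[i][j] ← min(dist[i][j], dist[i][k] + dist[k][j]). The final matrix gives, for each (i, j), the minimum total weight of any directed path from i to j (possibly empty when i = j).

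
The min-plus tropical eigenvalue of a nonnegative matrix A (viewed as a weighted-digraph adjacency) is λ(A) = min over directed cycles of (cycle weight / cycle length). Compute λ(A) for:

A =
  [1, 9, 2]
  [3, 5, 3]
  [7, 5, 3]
λ(A) = 1

Enumerate directed cycles and compute their means (weight / length). Sample:
  cycle 0 → 0: weight = 1, length = 1, mean = 1/1 ≈ 1.000
  cycle 1 → 1: weight = 5, length = 1, mean = 5/1 ≈ 5.000
  cycle 2 → 2: weight = 3, length = 1, mean = 3/1 ≈ 3.000
  cycle 0 → 1 → 0: weight = 12, length = 2, mean = 12/2 ≈ 6.000
  cycle 0 → 2 → 0: weight = 9, length = 2, mean = 9/2 ≈ 4.500
  cycle 1 → 0 → 1: weight = 12, length = 2, mean = 12/2 ≈ 6.000
Minimum mean = 1.000, attained e.g. along the cycle 0 → 0 with weight 1 and length 1. So λ(A) = 1/1 = 1.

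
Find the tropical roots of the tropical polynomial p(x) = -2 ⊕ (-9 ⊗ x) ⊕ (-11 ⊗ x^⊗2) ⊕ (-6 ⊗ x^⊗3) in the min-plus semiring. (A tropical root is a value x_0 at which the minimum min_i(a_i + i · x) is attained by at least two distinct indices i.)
Roots: {-5, 2, 7}

Each tropical root is a break point of the lower envelope of the lines y = a_i + i · x (there are 4 lines, with slopes 0, 1, ..., 3). Only the lines that attain the minimum somewhere contribute to roots; other lines are dominated. Here the surviving (envelope) indices are i = 3, i = 2, i = 1, i = 0.
Intersections between consecutive envelope lines give the roots: for adjacent envelope indices i < j the intersection is x = (a_i − a_j) / (j − i). Reading off the sorted break points: {-5, 2, 7}.
Verification: at each break x_0, at least two indices attain the minimum of min_i(a_i + i · x_0).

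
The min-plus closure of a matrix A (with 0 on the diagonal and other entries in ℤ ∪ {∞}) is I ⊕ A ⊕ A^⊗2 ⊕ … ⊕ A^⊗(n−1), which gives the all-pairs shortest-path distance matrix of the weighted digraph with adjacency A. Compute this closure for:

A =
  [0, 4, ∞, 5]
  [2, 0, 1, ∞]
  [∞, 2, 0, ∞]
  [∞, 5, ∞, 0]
Closure =
  [0, 4, 5, 5]
  [2, 0, 1, 7]
  [4, 2, 0, 9]
  [7, 5, 6, 0]

This is the Floyd-Warshall all-pairs shortest-path computation. For each intermediate vertex k = 0, 1, …, 3, update dist[i][j] ← min(dist[i][j], dist[i][k] + dist[k][j]). The final matrix gives, for each (i, j), the minimum total weight of any directed path from i to j (possibly empty when i = j).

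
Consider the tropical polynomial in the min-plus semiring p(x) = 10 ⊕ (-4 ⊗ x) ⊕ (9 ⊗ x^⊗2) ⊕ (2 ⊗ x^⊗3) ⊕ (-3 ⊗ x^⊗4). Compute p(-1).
p(-1) = -7

A tropical monomial a ⊗ x^⊗i evaluates to a + i · x. Evaluating each term at x = -1:
  Term 0 contributes 10 + 0 · -1 = 10
  Term 1 contributes -4 + 1 · -1 = -5
  Term 2 contributes 9 + 2 · -1 = 7
  Term 3 contributes 2 + 3 · -1 = -1
  Term 4 contributes -3 + 4 · -1 = -7
p(-1) = ⊕ of these = min[10, -5, 7, -1, -7] = -7.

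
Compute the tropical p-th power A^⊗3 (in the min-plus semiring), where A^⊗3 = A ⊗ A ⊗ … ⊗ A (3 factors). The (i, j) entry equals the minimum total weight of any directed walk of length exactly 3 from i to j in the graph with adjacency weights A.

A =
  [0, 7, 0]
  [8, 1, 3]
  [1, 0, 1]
A^⊗3 =
  [0, 0, 0]
  [4, 3, 4]
  [1, 1, 1]

Each entry (A^⊗3)_ij equals the minimum over all length-3 walks i = v_0 → v_1 → … → v_3 = j of Σ_t A[v_t][v_{t+1}]. For example, for (i, j) = (0, 2) we minimise over 9 possible intermediate vertex sequences; the minimum is 0, attained along the walk 0 → 0 → 0 → 2.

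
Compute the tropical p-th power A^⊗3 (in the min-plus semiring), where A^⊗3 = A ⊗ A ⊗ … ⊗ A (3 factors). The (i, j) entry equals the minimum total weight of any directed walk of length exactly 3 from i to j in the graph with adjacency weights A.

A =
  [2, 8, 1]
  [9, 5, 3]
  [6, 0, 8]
A^⊗3 =
  [6, 3, 4]
  [11, 8, 6]
  [9, 3, 8]

Each entry (A^⊗3)_ij equals the minimum over all length-3 walks i = v_0 → v_1 → … → v_3 = j of Σ_t A[v_t][v_{t+1}]. For example, for (i, j) = (0, 2) we minimise over 9 possible intermediate vertex sequences; the minimum is 4, attained along the walk 0 → 2 → 1 → 2.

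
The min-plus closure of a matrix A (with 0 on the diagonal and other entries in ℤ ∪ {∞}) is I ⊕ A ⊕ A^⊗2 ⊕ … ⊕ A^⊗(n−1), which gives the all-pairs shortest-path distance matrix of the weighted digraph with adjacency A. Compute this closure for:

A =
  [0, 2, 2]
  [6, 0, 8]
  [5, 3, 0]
Closure =
  [0, 2, 2]
  [6, 0, 8]
  [5, 3, 0]

This is the Floyd-Warshall all-pairs shortest-path computation. For each intermediate vertex k = 0, 1, …, 2, update dist[i][j] ← min(dist[i][j], dist[i][k] + dist[k][j]). The final matrix gives, for each (i, j), the minimum total weight of any directed path from i to j (possibly empty when i = j).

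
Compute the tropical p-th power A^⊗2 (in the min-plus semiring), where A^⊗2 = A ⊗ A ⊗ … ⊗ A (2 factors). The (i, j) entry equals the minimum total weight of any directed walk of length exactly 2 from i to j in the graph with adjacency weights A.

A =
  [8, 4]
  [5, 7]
A^⊗2 =
  [9, 11]
  [12, 9]

Each entry (A^⊗2)_ij equals the minimum over all length-2 walks i = v_0 → v_1 → … → v_2 = j of Σ_t A[v_t][v_{t+1}]. For example, for (i, j) = (0, 1) we minimise over 2 possible intermediate vertex sequences; the minimum is 11, attained along the walk 0 → 1 → 1.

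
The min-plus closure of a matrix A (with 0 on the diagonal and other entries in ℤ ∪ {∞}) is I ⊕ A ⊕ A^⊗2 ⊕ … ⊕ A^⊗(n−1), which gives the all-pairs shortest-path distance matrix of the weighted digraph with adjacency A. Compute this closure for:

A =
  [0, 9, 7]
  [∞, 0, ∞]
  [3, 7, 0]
Closure =
  [0, 9, 7]
  [∞, 0, ∞]
  [3, 7, 0]

This is the Floyd-Warshall all-pairs shortest-path computation. For each intermediate vertex k = 0, 1, …, 2, update dist[i][j] ← min(dist[i][j], dist[i][k] + dist[k][j]). The final matrix gives, for each (i, j), the minimum total weight of any directed path from i to j (possibly empty when i = j).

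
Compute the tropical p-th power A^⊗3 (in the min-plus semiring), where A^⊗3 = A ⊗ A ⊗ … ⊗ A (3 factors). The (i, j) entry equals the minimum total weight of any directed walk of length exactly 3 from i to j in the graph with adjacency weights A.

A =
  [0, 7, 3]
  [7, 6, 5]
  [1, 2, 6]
A^⊗3 =
  [0, 5, 3]
  [6, 12, 9]
  [1, 6, 4]

Each entry (A^⊗3)_ij equals the minimum over all length-3 walks i = v_0 → v_1 → … → v_3 = j of Σ_t A[v_t][v_{t+1}]. For example, for (i, j) = (0, 2) we minimise over 9 possible intermediate vertex sequences; the minimum is 3, attained along the walk 0 → 0 → 0 → 2.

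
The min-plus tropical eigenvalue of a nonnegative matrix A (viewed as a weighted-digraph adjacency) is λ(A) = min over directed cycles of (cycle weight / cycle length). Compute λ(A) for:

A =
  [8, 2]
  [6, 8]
λ(A) = 4

Enumerate directed cycles and compute their means (weight / length). Sample:
  cycle 0 → 0: weight = 8, length = 1, mean = 8/1 ≈ 8.000
  cycle 1 → 1: weight = 8, length = 1, mean = 8/1 ≈ 8.000
  cycle 0 → 1 → 0: weight = 8, length = 2, mean = 8/2 ≈ 4.000
  cycle 1 → 0 → 1: weight = 8, length = 2, mean = 8/2 ≈ 4.000
Minimum mean = 4.000, attained e.g. along the cycle 0 → 1 → 0 with weight 8 and length 2. So λ(A) = 8/2 = 4.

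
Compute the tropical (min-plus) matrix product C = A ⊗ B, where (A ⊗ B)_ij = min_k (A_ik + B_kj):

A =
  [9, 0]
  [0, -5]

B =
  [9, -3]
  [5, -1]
A ⊗ B =
  [5, -1]
  [0, -6]

Apply the min-plus product entry-by-entry:
  C[0][0] = min over k of (A[0][0] + B[0][0] = 9 + 9 = 18, A[0][1] + B[1][0] = 0 + 5 = 5) = 5 (attained at k = 1)
  C[0][1] = min over k of (A[0][0] + B[0][1] = 9 + -3 = 6, A[0][1] + B[1][1] = 0 + -1 = -1) = -1 (attained at k = 1)
  C[1][0] = min over k of (A[1][0] + B[0][0] = 0 + 9 = 9, A[1][1] + B[1][0] = -5 + 5 = 0) = 0 (attained at k = 1)
  C[1][1] = min over k of (A[1][0] + B[0][1] = 0 + -3 = -3, A[1][1] + B[1][1] = -5 + -1 = -6) = -6 (attained at k = 1)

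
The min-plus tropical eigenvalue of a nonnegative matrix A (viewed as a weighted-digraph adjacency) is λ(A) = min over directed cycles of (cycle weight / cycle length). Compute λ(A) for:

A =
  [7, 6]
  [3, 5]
λ(A) = 9/2

Enumerate directed cycles and compute their means (weight / length). Sample:
  cycle 0 → 0: weight = 7, length = 1, mean = 7/1 ≈ 7.000
  cycle 1 → 1: weight = 5, length = 1, mean = 5/1 ≈ 5.000
  cycle 0 → 1 → 0: weight = 9, length = 2, mean = 9/2 ≈ 4.500
  cycle 1 → 0 → 1: weight = 9, length = 2, mean = 9/2 ≈ 4.500
Minimum mean = 4.500, attained e.g. along the cycle 0 → 1 → 0 with weight 9 and length 2. So λ(A) = 9/2 = 9/2.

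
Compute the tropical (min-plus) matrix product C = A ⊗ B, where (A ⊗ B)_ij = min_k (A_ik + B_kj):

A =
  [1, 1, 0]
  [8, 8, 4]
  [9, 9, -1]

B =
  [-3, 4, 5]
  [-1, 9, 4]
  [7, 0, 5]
A ⊗ B =
  [-2, 0, 5]
  [5, 4, 9]
  [6, -1, 4]

Apply the min-plus product entry-by-entry:
  C[0][0] = min over k of (A[0][0] + B[0][0] = 1 + -3 = -2, A[0][1] + B[1][0] = 1 + -1 = 0, A[0][2] + B[2][0] = 0 + 7 = 7) = -2 (attained at k = 0)
  C[0][1] = min over k of (A[0][0] + B[0][1] = 1 + 4 = 5, A[0][1] + B[1][1] = 1 + 9 = 10, A[0][2] + B[2][1] = 0 + 0 = 0) = 0 (attained at k = 2)
  C[0][2] = min over k of (A[0][0] + B[0][2] = 1 + 5 = 6, A[0][1] + B[1][2] = 1 + 4 = 5, A[0][2] + B[2][2] = 0 + 5 = 5) = 5 (attained at k = 1)
  C[1][0] = min over k of (A[1][0] + B[0][0] = 8 + -3 = 5, A[1][1] + B[1][0] = 8 + -1 = 7, A[1][2] + B[2][0] = 4 + 7 = 11) = 5 (attained at k = 0)
  C[1][1] = min over k of (A[1][0] + B[0][1] = 8 + 4 = 12, A[1][1] + B[1][1] = 8 + 9 = 17, A[1][2] + B[2][1] = 4 + 0 = 4) = 4 (attained at k = 2)
  C[1][2] = min over k of (A[1][0] + B[0][2] = 8 + 5 = 13, A[1][1] + B[1][2] = 8 + 4 = 12, A[1][2] + B[2][2] = 4 + 5 = 9) = 9 (attained at k = 2)
  C[2][0] = min over k of (A[2][0] + B[0][0] = 9 + -3 = 6, A[2][1] + B[1][0] = 9 + -1 = 8, A[2][2] + B[2][0] = -1 + 7 = 6) = 6 (attained at k = 0)
  C[2][1] = min over k of (A[2][0] + B[0][1] = 9 + 4 = 13, A[2][1] + B[1][1] = 9 + 9 = 18, A[2][2] + B[2][1] = -1 + 0 = -1) = -1 (attained at k = 2)
  C[2][2] = min over k of (A[2][0] + B[0][2] = 9 + 5 = 14, A[2][1] + B[1][2] = 9 + 4 = 13, A[2][2] + B[2][2] = -1 + 5 = 4) = 4 (attained at k = 2)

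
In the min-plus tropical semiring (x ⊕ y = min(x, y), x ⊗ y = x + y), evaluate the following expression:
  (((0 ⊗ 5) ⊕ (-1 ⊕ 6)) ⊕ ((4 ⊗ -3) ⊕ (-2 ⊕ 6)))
(((0 ⊗ 5) ⊕ (-1 ⊕ 6)) ⊕ ((4 ⊗ -3) ⊕ (-2 ⊕ 6))) = -2

Expand innermost to outermost. Recall ⊕ takes the minimum of its arguments and ⊗ takes their sum. Working out the expression (((0 ⊗ 5) ⊕ (-1 ⊕ 6)) ⊕ ((4 ⊗ -3) ⊕ (-2 ⊕ 6))) gives -2.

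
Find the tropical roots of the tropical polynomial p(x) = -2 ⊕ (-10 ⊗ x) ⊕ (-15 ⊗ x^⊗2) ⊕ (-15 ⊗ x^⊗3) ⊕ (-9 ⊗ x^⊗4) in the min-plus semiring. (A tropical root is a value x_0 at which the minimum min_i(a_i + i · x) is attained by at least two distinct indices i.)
Roots: {-6, 0, 5, 8}

Each tropical root is a break point of the lower envelope of the lines y = a_i + i · x (there are 5 lines, with slopes 0, 1, ..., 4). Only the lines that attain the minimum somewhere contribute to roots; other lines are dominated. Here the surviving (envelope) indices are i = 4, i = 3, i = 2, i = 1, i = 0.
Intersections between consecutive envelope lines give the roots: for adjacent envelope indices i < j the intersection is x = (a_i − a_j) / (j − i). Reading off the sorted break points: {-6, 0, 5, 8}.
Verification: at each break x_0, at least two indices attain the minimum of min_i(a_i + i · x_0).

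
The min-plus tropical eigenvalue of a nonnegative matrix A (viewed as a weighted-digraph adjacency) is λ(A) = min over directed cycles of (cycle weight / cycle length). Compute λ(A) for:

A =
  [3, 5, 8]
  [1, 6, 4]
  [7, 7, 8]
λ(A) = 3

Enumerate directed cycles and compute their means (weight / length). Sample:
  cycle 0 → 0: weight = 3, length = 1, mean = 3/1 ≈ 3.000
  cycle 1 → 1: weight = 6, length = 1, mean = 6/1 ≈ 6.000
  cycle 2 → 2: weight = 8, length = 1, mean = 8/1 ≈ 8.000
  cycle 0 → 1 → 0: weight = 6, length = 2, mean = 6/2 ≈ 3.000
  cycle 0 → 2 → 0: weight = 15, length = 2, mean = 15/2 ≈ 7.500
  cycle 1 → 0 → 1: weight = 6, length = 2, mean = 6/2 ≈ 3.000
Minimum mean = 3.000, attained e.g. along the cycle 0 → 0 with weight 3 and length 1. So λ(A) = 3/1 = 3.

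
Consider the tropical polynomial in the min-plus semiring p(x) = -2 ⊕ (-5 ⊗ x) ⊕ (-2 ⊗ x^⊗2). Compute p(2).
p(2) = -3

A tropical monomial a ⊗ x^⊗i evaluates to a + i · x. Evaluating each term at x = 2:
  Term 0 contributes -2 + 0 · 2 = -2
  Term 1 contributes -5 + 1 · 2 = -3
  Term 2 contributes -2 + 2 · 2 = 2
p(2) = ⊕ of these = min[-2, -3, 2] = -3.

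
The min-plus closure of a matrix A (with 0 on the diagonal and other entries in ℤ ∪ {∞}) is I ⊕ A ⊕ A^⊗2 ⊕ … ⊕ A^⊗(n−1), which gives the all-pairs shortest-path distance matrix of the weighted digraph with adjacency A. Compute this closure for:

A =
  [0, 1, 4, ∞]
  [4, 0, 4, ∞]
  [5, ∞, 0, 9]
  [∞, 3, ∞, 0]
Closure =
  [0, 1, 4, 13]
  [4, 0, 4, 13]
  [5, 6, 0, 9]
  [7, 3, 7, 0]

This is the Floyd-Warshall all-pairs shortest-path computation. For each intermediate vertex k = 0, 1, …, 3, update dist[i][j] ← min(dist[i][j], dist[i][k] + dist[k][j]). The final matrix gives, for each (i, j), the minimum total weight of any directed path from i to j (possibly empty when i = j).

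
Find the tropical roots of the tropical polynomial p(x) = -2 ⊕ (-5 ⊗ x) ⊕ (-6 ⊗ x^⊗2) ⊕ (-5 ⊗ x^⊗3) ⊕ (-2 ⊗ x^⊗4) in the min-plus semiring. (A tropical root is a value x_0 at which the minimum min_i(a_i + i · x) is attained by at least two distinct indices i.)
Roots: {-3, -1, 1, 3}

Each tropical root is a break point of the lower envelope of the lines y = a_i + i · x (there are 5 lines, with slopes 0, 1, ..., 4). Only the lines that attain the minimum somewhere contribute to roots; other lines are dominated. Here the surviving (envelope) indices are i = 4, i = 3, i = 2, i = 1, i = 0.
Intersections between consecutive envelope lines give the roots: for adjacent envelope indices i < j the intersection is x = (a_i − a_j) / (j − i). Reading off the sorted break points: {-3, -1, 1, 3}.
Verification: at each break x_0, at least two indices attain the minimum of min_i(a_i + i · x_0).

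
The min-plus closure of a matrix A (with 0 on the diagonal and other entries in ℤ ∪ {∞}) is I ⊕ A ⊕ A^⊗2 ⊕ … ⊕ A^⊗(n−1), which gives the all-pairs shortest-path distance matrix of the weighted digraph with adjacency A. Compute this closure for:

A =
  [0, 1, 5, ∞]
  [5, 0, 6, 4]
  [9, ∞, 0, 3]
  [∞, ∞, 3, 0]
Closure =
  [0, 1, 5, 5]
  [5, 0, 6, 4]
  [9, 10, 0, 3]
  [12, 13, 3, 0]

This is the Floyd-Warshall all-pairs shortest-path computation. For each intermediate vertex k = 0, 1, …, 3, update dist[i][j] ← min(dist[i][j], dist[i][k] + dist[k][j]). The final matrix gives, for each (i, j), the minimum total weight of any directed path from i to j (possibly empty when i = j).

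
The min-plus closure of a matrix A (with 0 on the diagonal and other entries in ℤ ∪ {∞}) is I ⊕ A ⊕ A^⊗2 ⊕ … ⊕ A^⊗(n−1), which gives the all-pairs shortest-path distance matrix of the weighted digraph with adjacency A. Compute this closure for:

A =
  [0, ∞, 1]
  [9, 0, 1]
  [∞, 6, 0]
Closure =
  [0, 7, 1]
  [9, 0, 1]
  [15, 6, 0]

This is the Floyd-Warshall all-pairs shortest-path computation. For each intermediate vertex k = 0, 1, …, 2, update dist[i][j] ← min(dist[i][j], dist[i][k] + dist[k][j]). The final matrix gives, for each (i, j), the minimum total weight of any directed path from i to j (possibly empty when i = j).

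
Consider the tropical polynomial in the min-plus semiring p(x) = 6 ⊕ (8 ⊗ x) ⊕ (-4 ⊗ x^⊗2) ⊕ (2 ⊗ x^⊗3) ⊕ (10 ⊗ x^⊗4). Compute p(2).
p(2) = 0

A tropical monomial a ⊗ x^⊗i evaluates to a + i · x. Evaluating each term at x = 2:
  Term 0 contributes 6 + 0 · 2 = 6
  Term 1 contributes 8 + 1 · 2 = 10
  Term 2 contributes -4 + 2 · 2 = 0
  Term 3 contributes 2 + 3 · 2 = 8
  Term 4 contributes 10 + 4 · 2 = 18
p(2) = ⊕ of these = min[6, 10, 0, 8, 18] = 0.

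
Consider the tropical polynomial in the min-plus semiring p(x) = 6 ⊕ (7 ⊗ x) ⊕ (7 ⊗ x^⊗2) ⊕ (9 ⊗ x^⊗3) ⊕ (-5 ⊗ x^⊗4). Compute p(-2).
p(-2) = -13

A tropical monomial a ⊗ x^⊗i evaluates to a + i · x. Evaluating each term at x = -2:
  Term 0 contributes 6 + 0 · -2 = 6
  Term 1 contributes 7 + 1 · -2 = 5
  Term 2 contributes 7 + 2 · -2 = 3
  Term 3 contributes 9 + 3 · -2 = 3
  Term 4 contributes -5 + 4 · -2 = -13
p(-2) = ⊕ of these = min[6, 5, 3, 3, -13] = -13.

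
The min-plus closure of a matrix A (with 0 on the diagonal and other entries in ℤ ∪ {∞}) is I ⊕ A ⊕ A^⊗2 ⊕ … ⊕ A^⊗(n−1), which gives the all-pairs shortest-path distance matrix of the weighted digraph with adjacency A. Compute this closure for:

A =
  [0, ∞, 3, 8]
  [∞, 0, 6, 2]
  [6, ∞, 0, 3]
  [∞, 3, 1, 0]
Closure =
  [0, 9, 3, 6]
  [9, 0, 3, 2]
  [6, 6, 0, 3]
  [7, 3, 1, 0]

This is the Floyd-Warshall all-pairs shortest-path computation. For each intermediate vertex k = 0, 1, …, 3, update dist[i][j] ← min(dist[i][j], dist[i][k] + dist[k][j]). The final matrix gives, for each (i, j), the minimum total weight of any directed path from i to j (possibly empty when i = j).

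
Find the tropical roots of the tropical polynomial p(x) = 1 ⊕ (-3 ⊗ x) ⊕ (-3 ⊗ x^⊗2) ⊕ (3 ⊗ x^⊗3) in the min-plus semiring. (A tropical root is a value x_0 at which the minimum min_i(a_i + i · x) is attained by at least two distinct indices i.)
Roots: {-6, 0, 4}

Each tropical root is a break point of the lower envelope of the lines y = a_i + i · x (there are 4 lines, with slopes 0, 1, ..., 3). Only the lines that attain the minimum somewhere contribute to roots; other lines are dominated. Here the surviving (envelope) indices are i = 3, i = 2, i = 1, i = 0.
Intersections between consecutive envelope lines give the roots: for adjacent envelope indices i < j the intersection is x = (a_i − a_j) / (j − i). Reading off the sorted break points: {-6, 0, 4}.
Verification: at each break x_0, at least two indices attain the minimum of min_i(a_i + i · x_0).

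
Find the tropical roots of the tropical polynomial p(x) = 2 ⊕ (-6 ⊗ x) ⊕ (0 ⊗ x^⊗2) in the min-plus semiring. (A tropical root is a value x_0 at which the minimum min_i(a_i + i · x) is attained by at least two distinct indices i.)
Roots: {-6, 8}

Each tropical root is a break point of the lower envelope of the lines y = a_i + i · x (there are 3 lines, with slopes 0, 1, ..., 2). Only the lines that attain the minimum somewhere contribute to roots; other lines are dominated. Here the surviving (envelope) indices are i = 2, i = 1, i = 0.
Intersections between consecutive envelope lines give the roots: for adjacent envelope indices i < j the intersection is x = (a_i − a_j) / (j − i). Reading off the sorted break points: {-6, 8}.
Verification: at each break x_0, at least two indices attain the minimum of min_i(a_i + i · x_0).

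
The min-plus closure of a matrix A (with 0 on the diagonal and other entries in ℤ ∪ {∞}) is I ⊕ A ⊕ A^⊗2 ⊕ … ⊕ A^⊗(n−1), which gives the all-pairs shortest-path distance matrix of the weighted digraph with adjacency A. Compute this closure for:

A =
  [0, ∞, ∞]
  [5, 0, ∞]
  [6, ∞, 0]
Closure =
  [0, ∞, ∞]
  [5, 0, ∞]
  [6, ∞, 0]

This is the Floyd-Warshall all-pairs shortest-path computation. For each intermediate vertex k = 0, 1, …, 2, update dist[i][j] ← min(dist[i][j], dist[i][k] + dist[k][j]). The final matrix gives, for each (i, j), the minimum total weight of any directed path from i to j (possibly empty when i = j).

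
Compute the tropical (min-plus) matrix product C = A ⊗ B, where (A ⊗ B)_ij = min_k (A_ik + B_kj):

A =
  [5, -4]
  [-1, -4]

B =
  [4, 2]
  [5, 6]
A ⊗ B =
  [1, 2]
  [1, 1]

Apply the min-plus product entry-by-entry:
  C[0][0] = min over k of (A[0][0] + B[0][0] = 5 + 4 = 9, A[0][1] + B[1][0] = -4 + 5 = 1) = 1 (attained at k = 1)
  C[0][1] = min over k of (A[0][0] + B[0][1] = 5 + 2 = 7, A[0][1] + B[1][1] = -4 + 6 = 2) = 2 (attained at k = 1)
  C[1][0] = min over k of (A[1][0] + B[0][0] = -1 + 4 = 3, A[1][1] + B[1][0] = -4 + 5 = 1) = 1 (attained at k = 1)
  C[1][1] = min over k of (A[1][0] + B[0][1] = -1 + 2 = 1, A[1][1] + B[1][1] = -4 + 6 = 2) = 1 (attained at k = 0)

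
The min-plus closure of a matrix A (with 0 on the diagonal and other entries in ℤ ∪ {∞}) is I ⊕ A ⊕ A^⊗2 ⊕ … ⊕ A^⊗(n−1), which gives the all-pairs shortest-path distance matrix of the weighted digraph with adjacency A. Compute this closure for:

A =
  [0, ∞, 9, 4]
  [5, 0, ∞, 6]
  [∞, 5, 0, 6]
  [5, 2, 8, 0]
Closure =
  [0, 6, 9, 4]
  [5, 0, 14, 6]
  [10, 5, 0, 6]
  [5, 2, 8, 0]

This is the Floyd-Warshall all-pairs shortest-path computation. For each intermediate vertex k = 0, 1, …, 3, update dist[i][j] ← min(dist[i][j], dist[i][k] + dist[k][j]). The final matrix gives, for each (i, j), the minimum total weight of any directed path from i to j (possibly empty when i = j).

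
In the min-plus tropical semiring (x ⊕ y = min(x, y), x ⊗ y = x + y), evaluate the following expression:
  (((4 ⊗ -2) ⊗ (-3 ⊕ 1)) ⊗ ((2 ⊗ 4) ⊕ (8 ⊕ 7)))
(((4 ⊗ -2) ⊗ (-3 ⊕ 1)) ⊗ ((2 ⊗ 4) ⊕ (8 ⊕ 7))) = 5

Expand innermost to outermost. Recall ⊕ takes the minimum of its arguments and ⊗ takes their sum. Working out the expression (((4 ⊗ -2) ⊗ (-3 ⊕ 1)) ⊗ ((2 ⊗ 4) ⊕ (8 ⊕ 7))) gives 5.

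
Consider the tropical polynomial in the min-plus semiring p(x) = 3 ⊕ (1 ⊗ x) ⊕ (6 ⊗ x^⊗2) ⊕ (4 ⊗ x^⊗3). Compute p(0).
p(0) = 1

A tropical monomial a ⊗ x^⊗i evaluates to a + i · x. Evaluating each term at x = 0:
  Term 0 contributes 3 + 0 · 0 = 3
  Term 1 contributes 1 + 1 · 0 = 1
  Term 2 contributes 6 + 2 · 0 = 6
  Term 3 contributes 4 + 3 · 0 = 4
p(0) = ⊕ of these = min[3, 1, 6, 4] = 1.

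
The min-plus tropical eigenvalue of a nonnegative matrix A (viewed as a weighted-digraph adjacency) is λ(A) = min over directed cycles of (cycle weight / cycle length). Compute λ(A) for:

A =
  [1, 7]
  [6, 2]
λ(A) = 1

Enumerate directed cycles and compute their means (weight / length). Sample:
  cycle 0 → 0: weight = 1, length = 1, mean = 1/1 ≈ 1.000
  cycle 1 → 1: weight = 2, length = 1, mean = 2/1 ≈ 2.000
  cycle 0 → 1 → 0: weight = 13, length = 2, mean = 13/2 ≈ 6.500
  cycle 1 → 0 → 1: weight = 13, length = 2, mean = 13/2 ≈ 6.500
Minimum mean = 1.000, attained e.g. along the cycle 0 → 0 with weight 1 and length 1. So λ(A) = 1/1 = 1.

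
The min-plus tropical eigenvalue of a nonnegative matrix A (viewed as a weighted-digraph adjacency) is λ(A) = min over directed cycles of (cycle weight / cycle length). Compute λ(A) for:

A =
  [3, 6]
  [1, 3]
λ(A) = 3

Enumerate directed cycles and compute their means (weight / length). Sample:
  cycle 0 → 0: weight = 3, length = 1, mean = 3/1 ≈ 3.000
  cycle 1 → 1: weight = 3, length = 1, mean = 3/1 ≈ 3.000
  cycle 0 → 1 → 0: weight = 7, length = 2, mean = 7/2 ≈ 3.500
  cycle 1 → 0 → 1: weight = 7, length = 2, mean = 7/2 ≈ 3.500
Minimum mean = 3.000, attained e.g. along the cycle 0 → 0 with weight 3 and length 1. So λ(A) = 3/1 = 3.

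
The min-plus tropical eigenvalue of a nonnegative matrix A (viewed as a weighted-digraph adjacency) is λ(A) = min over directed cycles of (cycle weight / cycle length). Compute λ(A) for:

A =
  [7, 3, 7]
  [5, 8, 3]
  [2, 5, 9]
λ(A) = 8/3

Enumerate directed cycles and compute their means (weight / length). Sample:
  cycle 0 → 0: weight = 7, length = 1, mean = 7/1 ≈ 7.000
  cycle 1 → 1: weight = 8, length = 1, mean = 8/1 ≈ 8.000
  cycle 2 → 2: weight = 9, length = 1, mean = 9/1 ≈ 9.000
  cycle 0 → 1 → 0: weight = 8, length = 2, mean = 8/2 ≈ 4.000
  cycle 0 → 2 → 0: weight = 9, length = 2, mean = 9/2 ≈ 4.500
  cycle 1 → 0 → 1: weight = 8, length = 2, mean = 8/2 ≈ 4.000
Minimum mean = 2.667, attained e.g. along the cycle 0 → 1 → 2 → 0 with weight 8 and length 3. So λ(A) = 8/3 = 8/3.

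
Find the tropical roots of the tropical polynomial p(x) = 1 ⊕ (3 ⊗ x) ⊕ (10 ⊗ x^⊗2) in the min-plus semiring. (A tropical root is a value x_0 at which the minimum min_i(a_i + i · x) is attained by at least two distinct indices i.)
Roots: {-7, -2}

Each tropical root is a break point of the lower envelope of the lines y = a_i + i · x (there are 3 lines, with slopes 0, 1, ..., 2). Only the lines that attain the minimum somewhere contribute to roots; other lines are dominated. Here the surviving (envelope) indices are i = 2, i = 1, i = 0.
Intersections between consecutive envelope lines give the roots: for adjacent envelope indices i < j the intersection is x = (a_i − a_j) / (j − i). Reading off the sorted break points: {-7, -2}.
Verification: at each break x_0, at least two indices attain the minimum of min_i(a_i + i · x_0).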